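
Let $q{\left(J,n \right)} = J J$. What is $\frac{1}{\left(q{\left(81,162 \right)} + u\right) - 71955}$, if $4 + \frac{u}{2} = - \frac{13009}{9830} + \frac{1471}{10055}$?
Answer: $- \frac{9884065}{646460888243} \approx -1.5289 \cdot 10^{-5}$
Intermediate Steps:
$q{\left(J,n \right)} = J^{2}$
$u = - \frac{102341633}{9884065}$ ($u = -8 + 2 \left(- \frac{13009}{9830} + \frac{1471}{10055}\right) = -8 + 2 \left(- \frac{23269113}{19768130}\right) = -8 - \frac{23269113}{9884065} = - \frac{102341633}{9884065} \approx -10.354$)
$\frac{1}{\left(q{\left(81,162 \right)} + u\right) - 71955} = \frac{1}{\left(81^{2} - \frac{102341633}{9884065}\right) - 71955} = \frac{1}{\left(6561 - \frac{102341633}{9884065}\right) - 71955} = \frac{1}{\frac{64747008832}{9884065} - 71955} = \frac{1}{- \frac{646460888243}{9884065}} = - \frac{9884065}{646460888243}$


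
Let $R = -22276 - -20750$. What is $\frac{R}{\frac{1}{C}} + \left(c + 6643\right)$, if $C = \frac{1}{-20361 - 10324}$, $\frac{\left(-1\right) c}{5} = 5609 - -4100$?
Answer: $- \frac{1285761344}{30685} \approx -41902.0$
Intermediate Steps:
$c = -48545$ ($c = - 5 \left(5609 - -4100\right) = - 5 \left(5609 + 4100\right) = \left(-5\right) 9709 = -48545$)
$R = -1526$ ($R = -22276 + 20750 = -1526$)
$C = - \frac{1}{30685}$ ($C = \frac{1}{-30685} = - \frac{1}{30685} \approx -3.2589 \cdot 10^{-5}$)
$\frac{R}{\frac{1}{C}} + \left(c + 6643\right) = - \frac{1526}{\frac{1}{- \frac{1}{30685}}} + \left(-48545 + 6643\right) = - \frac{1526}{-30685} - 41902 = \left(-1526\right) \left(- \frac{1}{30685}\right) - 41902 = \frac{1526}{30685} - 41902 = - \frac{1285761344}{30685}$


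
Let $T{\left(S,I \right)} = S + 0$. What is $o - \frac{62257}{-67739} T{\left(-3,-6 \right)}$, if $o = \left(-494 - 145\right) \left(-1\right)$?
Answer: $\frac{43098450}{67739} \approx 636.24$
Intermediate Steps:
$T{\left(S,I \right)} = S$
$o = 639$ ($o = \left(-639\right) \left(-1\right) = 639$)
$o - \frac{62257}{-67739} T{\left(-3,-6 \right)} = 639 - \frac{62257}{-67739} \left(-3\right) = 639 - 62257 \left(- \frac{1}{67739}\right) \left(-3\right) = 639 - \left(- \frac{62257}{67739}\right) \left(-3\right) = 639 - \frac{186771}{67739} = \frac{43098450}{67739}$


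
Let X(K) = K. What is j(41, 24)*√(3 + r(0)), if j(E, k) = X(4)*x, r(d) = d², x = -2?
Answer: -8*√3 ≈ -13.856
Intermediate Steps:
j(E, k) = -8 (j(E, k) = 4*(-2) = -8)
j(41, 24)*√(3 + r(0)) = -8*√(3 + 0²) = -8*√(3 + 0) = -8*√3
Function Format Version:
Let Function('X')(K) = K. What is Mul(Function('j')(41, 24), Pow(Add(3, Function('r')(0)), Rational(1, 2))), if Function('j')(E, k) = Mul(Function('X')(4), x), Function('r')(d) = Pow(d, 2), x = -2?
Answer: Mul(-8, Pow(3, Rational(1, 2))) ≈ -13.856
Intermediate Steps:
Function('j')(E, k) = -8 (Function('j')(E, k) = Mul(4, -2) = -8)
Mul(Function('j')(41, 24), Pow(Add(3, Function('r')(0)), Rational(1, 2))) = Mul(-8, Pow(Add(3, Pow(0, 2)), Rational(1, 2))) = Mul(-8, Pow(Add(3, 0), Rational(1, 2))) = Mul(-8, Pow(3, Rational(1, 2)))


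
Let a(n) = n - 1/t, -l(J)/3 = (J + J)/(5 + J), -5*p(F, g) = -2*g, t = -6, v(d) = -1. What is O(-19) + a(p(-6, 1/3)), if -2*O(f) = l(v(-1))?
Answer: -9/20 ≈ -0.45000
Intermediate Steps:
p(F, g) = 2*g/5 (p(F, g) = -(-2)*g/5 = 2*g/5)
l(J) = -6*J/(5 + J) (l(J) = -3*(J + J)/(5 + J) = -3*2*J/(5 + J) = -6*J/(5 + J))
a(n) = ⅙ + n (a(n) = n - 1/(-6) = n - 1*(-⅙) = n + ⅙ = ⅙ + n)
O(f) = -¾ (O(f) = -(-3)*(-1)/(5 - 1) = -(-3)*(-1)/4 = -½*3/2 = -¾)
O(-19) + a(p(-6, 1/3)) = -¾ + (⅙ + (⅖)/3) = -¾ + (⅙ + (⅖)*(⅓)) = -¾ + (⅙ + 2/15) = -¾ + 3/10 = -9/20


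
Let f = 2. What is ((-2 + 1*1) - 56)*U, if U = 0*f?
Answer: 0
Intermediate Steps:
U = 0 (U = 0*2 = 0)
((-2 + 1*1) - 56)*U = ((-2 + 1*1) - 56)*0 = ((-2 + 1) - 56)*0 = (-1 - 56)*0 = -57*0 = 0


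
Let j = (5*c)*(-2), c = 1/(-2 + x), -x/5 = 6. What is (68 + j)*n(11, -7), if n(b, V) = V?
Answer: -7651/16 ≈ -478.19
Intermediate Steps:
x = -30 (x = -5*6 = -30)
c = -1/32 (c = 1/(-2 - 30) = 1/(-32) = -1/32 ≈ -0.031250)
j = 5/16 (j = (5*(-1/32))*(-2) = -5/32*(-2) = 5/16 ≈ 0.31250)
(68 + j)*n(11, -7) = (68 + 5/16)*(-7) = (1093/16)*(-7) = -7651/16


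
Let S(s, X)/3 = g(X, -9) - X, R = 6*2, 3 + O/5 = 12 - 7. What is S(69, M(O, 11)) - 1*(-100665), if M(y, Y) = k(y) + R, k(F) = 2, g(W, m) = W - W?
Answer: 100623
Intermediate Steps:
g(W, m) = 0
O = 10 (O = -15 + 5*(12 - 7) = -15 + 5*5 = -15 + 25 = 10)
R = 12
M(y, Y) = 14 (M(y, Y) = 2 + 12 = 14)
S(s, X) = -3*X (S(s, X) = 3*(0 - X) = 3*(-X) = -3*X)
S(69, M(O, 11)) - 1*(-100665) = -3*14 - 1*(-100665) = -42 + 100665 = 100623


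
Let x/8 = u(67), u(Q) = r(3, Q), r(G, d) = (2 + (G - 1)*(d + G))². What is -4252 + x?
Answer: 157060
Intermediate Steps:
r(G, d) = (2 + (-1 + G)*(G + d))²
u(Q) = (8 + 2*Q)² (u(Q) = (2 + 3² - 1*3 - Q + 3*Q)² = (2 + 9 - 3 - Q + 3*Q)² = (8 + 2*Q)²)
x = 161312 (x = 8*(4*(4 + 67)²) = 8*(4*71²) = 8*(4*5041) = 8*20164 = 161312)
-4252 + x = -4252 + 161312 = 157060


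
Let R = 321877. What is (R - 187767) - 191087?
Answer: -56977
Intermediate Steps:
(R - 187767) - 191087 = (321877 - 187767) - 191087 = 134110 - 191087 = -56977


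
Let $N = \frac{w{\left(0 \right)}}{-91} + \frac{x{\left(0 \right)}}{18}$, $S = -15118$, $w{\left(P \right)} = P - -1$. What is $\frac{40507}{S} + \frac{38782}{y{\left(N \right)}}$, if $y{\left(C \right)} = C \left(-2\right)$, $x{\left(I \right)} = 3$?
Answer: $- \frac{160065056443}{1285030} \approx -1.2456 \cdot 10^{5}$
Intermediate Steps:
$w{\left(P \right)} = 1 + P$ ($w{\left(P \right)} = P + 1 = 1 + P$)
$N = \frac{85}{546}$ ($N = \frac{1 + 0}{-91} + \frac{3}{18} = 1 \left(- \frac{1}{91}\right) + 3 \cdot \frac{1}{18} = - \frac{1}{91} + \frac{1}{6} = \frac{85}{546} \approx 0.15568$)
$y{\left(C \right)} = - 2 C$
$\frac{40507}{S} + \frac{38782}{y{\left(N \right)}} = \frac{40507}{-15118} + \frac{38782}{\left(-2\right) \frac{85}{546}} = 40507 \left(- \frac{1}{15118}\right) + \frac{38782}{- \frac{85}{273}} = - \frac{40507}{15118} + 38782 \left(- \frac{273}{85}\right) = - \frac{40507}{15118} - \frac{10587486}{85} = - \frac{160065056443}{1285030}$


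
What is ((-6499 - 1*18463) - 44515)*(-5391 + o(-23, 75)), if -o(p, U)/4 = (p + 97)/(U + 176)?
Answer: 94032742449/251 ≈ 3.7463e+8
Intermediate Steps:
o(p, U) = -4*(97 + p)/(176 + U) (o(p, U) = -4*(p + 97)/(U + 176) = -4*(97 + p)/(176 + U))
((-6499 - 1*18463) - 44515)*(-5391 + o(-23, 75)) = ((-6499 - 1*18463) - 44515)*(-5391 + 4*(-97 - 1*(-23))/(176 + 75)) = ((-6499 - 18463) - 44515)*(-5391 + 4*(-97 + 23)/251) = (-24962 - 44515)*(-5391 + 4*(1/251)*(-74)) = -69477*(-5391 - 296/251) = -69477*(-1353437/251) = 94032742449/251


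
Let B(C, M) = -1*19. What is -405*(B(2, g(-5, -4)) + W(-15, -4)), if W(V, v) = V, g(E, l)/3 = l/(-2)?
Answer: 13770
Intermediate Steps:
g(E, l) = -3*l/2 (g(E, l) = 3*(l/(-2)) = 3*(l*(-½)) = 3*(-l/2) = -3*l/2)
B(C, M) = -19
-405*(B(2, g(-5, -4)) + W(-15, -4)) = -405*(-19 - 15) = -405*(-34) = 13770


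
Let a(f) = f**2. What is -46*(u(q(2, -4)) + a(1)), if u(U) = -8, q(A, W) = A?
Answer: 322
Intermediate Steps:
-46*(u(q(2, -4)) + a(1)) = -46*(-8 + 1**2) = -46*(-8 + 1) = -46*(-7) = 322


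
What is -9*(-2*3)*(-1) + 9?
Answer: -45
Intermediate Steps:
-9*(-2*3)*(-1) + 9 = -(-54)*(-1) + 9 = -9*6 + 9 = -54 + 9 = -45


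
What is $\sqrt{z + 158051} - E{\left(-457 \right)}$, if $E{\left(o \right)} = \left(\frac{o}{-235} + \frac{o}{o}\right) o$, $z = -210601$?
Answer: $\frac{316244}{235} + 5 i \sqrt{2102} \approx 1345.7 + 229.24 i$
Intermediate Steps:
$E{\left(o \right)} = o \left(1 - \frac{o}{235}\right)$ ($E{\left(o \right)} = \left(o \left(- \frac{1}{235}\right) + 1\right) o = \left(- \frac{o}{235} + 1\right) o = \left(1 - \frac{o}{235}\right) o = o \left(1 - \frac{o}{235}\right)$)
$\sqrt{z + 158051} - E{\left(-457 \right)} = \sqrt{-210601 + 158051} - \frac{1}{235} \left(-457\right) \left(235 - -457\right) = \sqrt{-52550} - \frac{1}{235} \left(-457\right) \left(235 + 457\right) = 5 i \sqrt{2102} - \frac{1}{235} \left(-457\right) 692 = 5 i \sqrt{2102} - - \frac{316244}{235} = 5 i \sqrt{2102} + \frac{316244}{235} = \frac{316244}{235} + 5 i \sqrt{2102}$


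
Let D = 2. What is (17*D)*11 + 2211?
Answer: 2585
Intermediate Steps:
(17*D)*11 + 2211 = (17*2)*11 + 2211 = 34*11 + 2211 = 374 + 2211 = 2585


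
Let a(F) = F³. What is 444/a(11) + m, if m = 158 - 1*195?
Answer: -48803/1331 ≈ -36.666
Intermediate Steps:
m = -37 (m = 158 - 195 = -37)
444/a(11) + m = 444/(11³) - 37 = 444/1331 - 37 = -48803/1331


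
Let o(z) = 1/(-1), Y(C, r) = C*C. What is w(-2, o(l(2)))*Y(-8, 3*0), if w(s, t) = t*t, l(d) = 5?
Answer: 64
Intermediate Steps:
Y(C, r) = C²
o(z) = -1
w(s, t) = t²
w(-2, o(l(2)))*Y(-8, 3*0) = (-1)²*(-8)² = 1*64 = 64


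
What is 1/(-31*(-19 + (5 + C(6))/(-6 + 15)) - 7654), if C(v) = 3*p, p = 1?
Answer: -9/63833 ≈ -0.00014099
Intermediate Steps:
C(v) = 3 (C(v) = 3*1 = 3)
1/(-31*(-19 + (5 + C(6))/(-6 + 15)) - 7654) = 1/(-31*(-19 + (5 + 3)/(-6 + 15)) - 7654) = 1/(-31*(-19 + 8/9) - 7654) = 1/(-31*(-163/9) - 7654) = 1/(5053/9 - 7654) = 1/(-63833/9) = -9/63833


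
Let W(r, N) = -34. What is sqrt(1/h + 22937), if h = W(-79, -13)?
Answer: sqrt(26515138)/34 ≈ 151.45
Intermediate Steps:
h = -34
sqrt(1/h + 22937) = sqrt(1/(-34) + 22937) = sqrt(-1/34 + 22937) = sqrt(779857/34) = sqrt(26515138)/34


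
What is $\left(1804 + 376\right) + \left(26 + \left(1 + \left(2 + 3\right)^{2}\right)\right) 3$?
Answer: $2336$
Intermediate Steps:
$\left(1804 + 376\right) + \left(26 + \left(1 + \left(2 + 3\right)^{2}\right)\right) 3 = 2180 + \left(26 + \left(1 + 5^{2}\right)\right) 3 = 2180 + \left(26 + \left(1 + 25\right)\right) 3 = 2180 + \left(26 + 26\right) 3 = 2180 + 52 \cdot 3 = 2180 + 156 = 2336$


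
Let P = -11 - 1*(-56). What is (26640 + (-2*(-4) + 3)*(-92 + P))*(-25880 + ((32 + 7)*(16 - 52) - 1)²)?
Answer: 50891391835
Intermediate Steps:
P = 45 (P = -11 + 56 = 45)
(26640 + (-2*(-4) + 3)*(-92 + P))*(-25880 + ((32 + 7)*(16 - 52) - 1)²) = (26640 + (-2*(-4) + 3)*(-92 + 45))*(-25880 + ((32 + 7)*(16 - 52) - 1)²) = (26640 + (8 + 3)*(-47))*(-25880 + (39*(-36) - 1)²) = (26640 + 11*(-47))*(-25880 + (-1404 - 1)²) = (26640 - 517)*(-25880 + (-1405)²) = 26123*(-25880 + 1974025) = 26123*1948145 = 50891391835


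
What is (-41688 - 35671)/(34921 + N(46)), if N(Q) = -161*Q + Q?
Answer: -77359/27561 ≈ -2.8068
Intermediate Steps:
N(Q) = -160*Q
(-41688 - 35671)/(34921 + N(46)) = (-41688 - 35671)/(34921 - 160*46) = -77359/(34921 - 7360) = -77359/27561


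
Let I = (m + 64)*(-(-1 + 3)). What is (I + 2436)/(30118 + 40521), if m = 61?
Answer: 2186/70639 ≈ 0.030946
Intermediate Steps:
I = -250 (I = (61 + 64)*(-(-1 + 3)) = 125*(-1*2) = 125*(-2) = -250)
(I + 2436)/(30118 + 40521) = (-250 + 2436)/(30118 + 40521) = 2186/70639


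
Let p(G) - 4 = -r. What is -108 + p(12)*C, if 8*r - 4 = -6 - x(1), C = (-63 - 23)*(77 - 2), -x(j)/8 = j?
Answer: -42141/2 ≈ -21071.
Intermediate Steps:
x(j) = -8*j
C = -6450 (C = -86*75 = -6450)
r = ¾ (r = ½ + (-6 - (-8))/8 = ½ + (-6 - 1*(-8))/8 = ½ + (-6 + 8)/8 = ½ + (⅛)*2 = ½ + ¼ = ¾ ≈ 0.75000)
p(G) = 13/4 (p(G) = 4 - 1*¾ = 4 - ¾ = 13/4)
-108 + p(12)*C = -108 + (13/4)*(-6450) = -108 - 41925/2 = -42141/2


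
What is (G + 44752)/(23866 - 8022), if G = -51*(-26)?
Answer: 23039/7922 ≈ 2.9082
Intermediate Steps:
G = 1326
(G + 44752)/(23866 - 8022) = (1326 + 44752)/(23866 - 8022) = 46078/15844 = 46078*(1/15844) = 23039/7922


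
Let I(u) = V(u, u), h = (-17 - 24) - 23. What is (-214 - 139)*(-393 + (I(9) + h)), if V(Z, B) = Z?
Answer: 158144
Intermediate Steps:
h = -64 (h = -41 - 23 = -64)
I(u) = u
(-214 - 139)*(-393 + (I(9) + h)) = (-214 - 139)*(-393 + (9 - 64)) = -353*(-393 - 55) = -353*(-448) = 158144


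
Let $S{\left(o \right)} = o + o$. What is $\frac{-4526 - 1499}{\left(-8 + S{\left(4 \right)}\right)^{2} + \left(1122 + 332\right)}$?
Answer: $- \frac{6025}{1454} \approx -4.1437$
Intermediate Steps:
$S{\left(o \right)} = 2 o$
$\frac{-4526 - 1499}{\left(-8 + S{\left(4 \right)}\right)^{2} + \left(1122 + 332\right)} = \frac{-4526 - 1499}{\left(-8 + 2 \cdot 4\right)^{2} + \left(1122 + 332\right)} = \frac{-4526 - 1499}{\left(-8 + 8\right)^{2} + 1454} = \frac{-4526 - 1499}{0^{2} + 1454} = - \frac{6025}{0 + 1454} = - \frac{6025}{1454}$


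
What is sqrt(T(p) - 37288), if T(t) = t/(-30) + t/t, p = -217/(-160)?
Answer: I*sqrt(536933451)/120 ≈ 193.1*I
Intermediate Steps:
p = 217/160 (p = -217*(-1/160) = 217/160 ≈ 1.3563)
T(t) = 1 - t/30 (T(t) = t*(-1/30) + 1 = -t/30 + 1 = 1 - t/30)
sqrt(T(p) - 37288) = sqrt((1 - 1/30*217/160) - 37288) = sqrt((1 - 217/4800) - 37288) = sqrt(4583/4800 - 37288) = sqrt(-178977817/4800) = I*sqrt(536933451)/120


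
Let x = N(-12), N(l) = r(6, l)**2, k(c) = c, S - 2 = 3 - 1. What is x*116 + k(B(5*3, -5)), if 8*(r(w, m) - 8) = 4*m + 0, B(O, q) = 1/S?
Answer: 1857/4 ≈ 464.25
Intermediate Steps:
S = 4 (S = 2 + (3 - 1) = 2 + 2 = 4)
B(O, q) = 1/4
r(w, m) = 8 + m/2 (r(w, m) = 8 + (4*m + 0)/8 = 8 + (4*m)/8 = 8 + m/2)
N(l) = (8 + l/2)**2
x = 4 (x = (16 - 12)**2/4 = (1/4)*4**2 = (1/4)*16 = 4)
x*116 + k(B(5*3, -5)) = 4*116 + 1/4 = 464 + 1/4 = 1857/4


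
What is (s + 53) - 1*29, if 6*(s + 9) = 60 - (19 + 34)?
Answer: 97/6 ≈ 16.167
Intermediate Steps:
s = -47/6 (s = -9 + (60 - (19 + 34))/6 = -9 + (60 - 1*53)/6 = -9 + (60 - 53)/6 = -9 + (1/6)*7 = -9 + 7/6 = -47/6 ≈ -7.8333)
(s + 53) - 1*29 = (-47/6 + 53) - 1*29 = 271/6 - 29 = 97/6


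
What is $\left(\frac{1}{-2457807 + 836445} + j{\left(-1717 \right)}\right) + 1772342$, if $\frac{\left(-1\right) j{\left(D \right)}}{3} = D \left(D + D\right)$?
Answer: $- \frac{25805908893505}{1621362} \approx -1.5916 \cdot 10^{7}$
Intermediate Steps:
$j{\left(D \right)} = - 6 D^{2}$ ($j{\left(D \right)} = - 3 D \left(D + D\right) = - 3 D 2 D = - 3 \cdot 2 D^{2} = - 6 D^{2}$)
$\left(\frac{1}{-2457807 + 836445} + j{\left(-1717 \right)}\right) + 1772342 = \left(\frac{1}{-2457807 + 836445} - 6 \left(-1717\right)^{2}\right) + 1772342 = \left(\frac{1}{-1621362} - 17688534\right) + 1772342 = \left(- \frac{1}{1621362} - 17688534\right) + 1772342 = - \frac{28679516863309}{1621362} + 1772342 = - \frac{25805908893505}{1621362}$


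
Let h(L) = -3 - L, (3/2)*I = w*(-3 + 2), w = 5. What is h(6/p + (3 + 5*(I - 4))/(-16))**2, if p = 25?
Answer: 41126569/1440000 ≈ 28.560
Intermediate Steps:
I = -10/3 (I = 2*(5*(-3 + 2))/3 = 2*(5*(-1))/3 = (2/3)*(-5) = -10/3 ≈ -3.3333)
h(6/p + (3 + 5*(I - 4))/(-16))**2 = (-3 - (6/25 + (3 + 5*(-10/3 - 4))/(-16)))**2 = (-3 - (6*(1/25) + (3 + 5*(-22/3))*(-1/16)))**2 = (-3 - (6/25 + (3 - 110/3)*(-1/16)))**2 = (-3 - (6/25 - 101/3*(-1/16)))**2 = (-3 - (6/25 + 101/48))**2 = (-3 - 1*2813/1200)**2 = (-3 - 2813/1200)**2 = (-6413/1200)**2 = 41126569/1440000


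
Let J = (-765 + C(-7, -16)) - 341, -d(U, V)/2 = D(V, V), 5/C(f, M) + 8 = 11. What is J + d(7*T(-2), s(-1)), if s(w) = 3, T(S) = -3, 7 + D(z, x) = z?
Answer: -3289/3 ≈ -1096.3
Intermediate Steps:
D(z, x) = -7 + z
C(f, M) = 5/3 (C(f, M) = 5/(-8 + 11) = 5/3)
d(U, V) = 14 - 2*V (d(U, V) = -2*(-7 + V) = 14 - 2*V)
J = -3313/3 (J = (-765 + 5/3) - 341 = -2290/3 - 341 = -3313/3 ≈ -1104.3)
J + d(7*T(-2), s(-1)) = -3313/3 + (14 - 2*3) = -3313/3 + (14 - 6) = -3313/3 + 8 = -3289/3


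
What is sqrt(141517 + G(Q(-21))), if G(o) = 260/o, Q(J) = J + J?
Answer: sqrt(62406267)/21 ≈ 376.18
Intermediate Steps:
Q(J) = 2*J
sqrt(141517 + G(Q(-21))) = sqrt(141517 + 260/((2*(-21)))) = sqrt(141517 + 260/(-42)) = sqrt(141517 + 260*(-1/42)) = sqrt(141517 - 130/21) = sqrt(2971727/21) = sqrt(62406267)/21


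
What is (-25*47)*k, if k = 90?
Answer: -105750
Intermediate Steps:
(-25*47)*k = -25*47*90 = -1175*90 = -105750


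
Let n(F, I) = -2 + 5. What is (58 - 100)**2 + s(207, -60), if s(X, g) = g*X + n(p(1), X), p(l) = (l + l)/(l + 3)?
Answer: -10653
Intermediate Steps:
p(l) = 2*l/(3 + l) (p(l) = (2*l)/(3 + l) = 2*l/(3 + l))
n(F, I) = 3
s(X, g) = 3 + X*g (s(X, g) = g*X + 3 = X*g + 3 = 3 + X*g)
(58 - 100)**2 + s(207, -60) = (58 - 100)**2 + (3 + 207*(-60)) = (-42)**2 + (3 - 12420) = 1764 - 12417 = -10653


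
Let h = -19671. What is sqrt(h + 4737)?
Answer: I*sqrt(14934) ≈ 122.2*I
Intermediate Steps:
sqrt(h + 4737) = sqrt(-19671 + 4737) = sqrt(-14934) = I*sqrt(14934)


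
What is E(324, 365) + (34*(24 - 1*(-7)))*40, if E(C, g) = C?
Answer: 42484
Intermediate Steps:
E(324, 365) + (34*(24 - 1*(-7)))*40 = 324 + (34*(24 - 1*(-7)))*40 = 324 + (34*(24 + 7))*40 = 324 + (34*31)*40 = 324 + 1054*40 = 324 + 42160 = 42484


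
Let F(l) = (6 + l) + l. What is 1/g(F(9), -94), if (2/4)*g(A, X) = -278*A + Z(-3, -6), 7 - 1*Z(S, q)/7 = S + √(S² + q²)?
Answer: -3301/43584199 + 21*√5/87168398 ≈ -7.5200e-5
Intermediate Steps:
F(l) = 6 + 2*l
Z(S, q) = 49 - 7*S - 7*√(S² + q²) (Z(S, q) = 49 - 7*(S + √(S² + q²)) = 49 + (-7*S - 7*√(S² + q²)) = 49 - 7*S - 7*√(S² + q²))
g(A, X) = 140 - 556*A - 42*√5 (g(A, X) = 2*(-278*A + (49 - 7*(-3) - 7*√((-3)² + (-6)²))) = 2*(-278*A + (49 + 21 - 7*√(9 + 36))) = 2*(-278*A + (49 + 21 - 21*√5)) = 2*(-278*A + (70 - 21*√5)) = 2*(70 - 278*A - 21*√5) = 140 - 556*A - 42*√5)
1/g(F(9), -94) = 1/(140 - 556*(6 + 2*9) - 42*√5) = 1/(140 - 556*(6 + 18) - 42*√5) = 1/(140 - 556*24 - 42*√5) = 1/(140 - 13344 - 42*√5) = 1/(-13204 - 42*√5)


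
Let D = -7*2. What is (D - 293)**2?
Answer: 94249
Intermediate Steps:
D = -14
(D - 293)**2 = (-14 - 293)**2 = (-307)**2 = 94249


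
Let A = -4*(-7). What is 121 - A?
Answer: 93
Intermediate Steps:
A = 28
121 - A = 121 - 1*28 = 121 - 28 = 93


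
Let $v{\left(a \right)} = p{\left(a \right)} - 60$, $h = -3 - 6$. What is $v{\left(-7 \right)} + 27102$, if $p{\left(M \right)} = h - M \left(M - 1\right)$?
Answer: $26977$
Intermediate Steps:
$h = -9$ ($h = -3 - 6 = -9$)
$p{\left(M \right)} = -9 - M \left(-1 + M\right)$ ($p{\left(M \right)} = -9 - M \left(M - 1\right) = -9 - M \left(-1 + M\right)$)
$v{\left(a \right)} = -69 + a - a^{2}$ ($v{\left(a \right)} = \left(-9 + a - a^{2}\right) - 60 = -69 + a - a^{2}$)
$v{\left(-7 \right)} + 27102 = \left(-69 - 7 - \left(-7\right)^{2}\right) + 27102 = \left(-69 - 7 - 49\right) + 27102 = -125 + 27102 = 26977$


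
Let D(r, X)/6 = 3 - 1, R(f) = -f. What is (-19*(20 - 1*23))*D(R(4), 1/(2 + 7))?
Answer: 684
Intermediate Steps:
D(r, X) = 12 (D(r, X) = 6*(3 - 1) = 6*2 = 12)
(-19*(20 - 1*23))*D(R(4), 1/(2 + 7)) = -19*(20 - 1*23)*12 = -19*(20 - 23)*12 = -19*(-3)*12 = 57*12 = 684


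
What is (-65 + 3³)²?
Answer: 1444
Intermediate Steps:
(-65 + 3³)² = (-65 + 27)² = (-38)² = 1444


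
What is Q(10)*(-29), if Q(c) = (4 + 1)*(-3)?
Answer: 435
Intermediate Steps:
Q(c) = -15 (Q(c) = 5*(-3) = -15)
Q(10)*(-29) = -15*(-29) = 435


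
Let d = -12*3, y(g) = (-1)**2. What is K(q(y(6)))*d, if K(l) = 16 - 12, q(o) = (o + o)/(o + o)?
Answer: -144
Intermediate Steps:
y(g) = 1
q(o) = 1 (q(o) = (2*o)/((2*o)) = (2*o)*(1/(2*o)) = 1)
K(l) = 4
d = -36
K(q(y(6)))*d = 4*(-36) = -144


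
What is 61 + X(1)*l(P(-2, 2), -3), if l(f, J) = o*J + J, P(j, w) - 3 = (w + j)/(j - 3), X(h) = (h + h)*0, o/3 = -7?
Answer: 61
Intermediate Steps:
o = -21 (o = 3*(-7) = -21)
X(h) = 0 (X(h) = (2*h)*0 = 0)
P(j, w) = 3 + (j + w)/(-3 + j) (P(j, w) = 3 + (w + j)/(j - 3) = 3 + (j + w)/(-3 + j))
l(f, J) = -20*J (l(f, J) = -21*J + J = -20*J)
61 + X(1)*l(P(-2, 2), -3) = 61 + 0*(-20*(-3)) = 61 + 0*60 = 61 + 0 = 61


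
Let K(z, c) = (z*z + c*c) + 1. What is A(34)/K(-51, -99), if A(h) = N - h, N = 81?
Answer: 47/12403 ≈ 0.0037894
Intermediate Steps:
A(h) = 81 - h
K(z, c) = 1 + c² + z² (K(z, c) = (z² + c²) + 1 = (c² + z²) + 1 = 1 + c² + z²)
A(34)/K(-51, -99) = (81 - 1*34)/(1 + (-99)² + (-51)²) = (81 - 34)/(1 + 9801 + 2601) = 47/12403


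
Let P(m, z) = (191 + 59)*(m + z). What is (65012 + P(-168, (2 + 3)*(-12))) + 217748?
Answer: 225760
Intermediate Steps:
P(m, z) = 250*m + 250*z (P(m, z) = 250*(m + z) = 250*m + 250*z)
(65012 + P(-168, (2 + 3)*(-12))) + 217748 = (65012 + (250*(-168) + 250*((2 + 3)*(-12)))) + 217748 = (65012 + (-42000 + 250*(5*(-12)))) + 217748 = (65012 + (-42000 + 250*(-60))) + 217748 = (65012 + (-42000 - 15000)) + 217748 = (65012 - 57000) + 217748 = 8012 + 217748 = 225760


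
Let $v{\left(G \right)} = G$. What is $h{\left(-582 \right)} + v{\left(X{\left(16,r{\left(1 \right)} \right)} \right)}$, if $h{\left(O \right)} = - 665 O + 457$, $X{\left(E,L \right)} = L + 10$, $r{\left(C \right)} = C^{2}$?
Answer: $387498$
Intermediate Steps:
$X{\left(E,L \right)} = 10 + L$
$h{\left(O \right)} = 457 - 665 O$
$h{\left(-582 \right)} + v{\left(X{\left(16,r{\left(1 \right)} \right)} \right)} = \left(457 - -387030\right) + \left(10 + 1^{2}\right) = \left(457 + 387030\right) + \left(10 + 1\right) = 387487 + 11 = 387498$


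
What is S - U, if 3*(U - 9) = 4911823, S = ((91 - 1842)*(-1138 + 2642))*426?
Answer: -3370529962/3 ≈ -1.1235e+9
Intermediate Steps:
S = -1121872704 (S = -1751*1504*426 = -2633504*426 = -1121872704)
U = 4911850/3 (U = 9 + (1/3)*4911823 = 9 + 4911823/3 = 4911850/3 ≈ 1.6373e+6)
S - U = -1121872704 - 1*4911850/3 = -1121872704 - 4911850/3 = -3370529962/3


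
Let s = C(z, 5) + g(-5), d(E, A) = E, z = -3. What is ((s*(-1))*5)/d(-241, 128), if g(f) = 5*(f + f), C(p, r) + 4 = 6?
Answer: -240/241 ≈ -0.99585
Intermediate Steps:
C(p, r) = 2 (C(p, r) = -4 + 6 = 2)
g(f) = 10*f (g(f) = 5*(2*f) = 10*f)
s = -48 (s = 2 + 10*(-5) = 2 - 50 = -48)
((s*(-1))*5)/d(-241, 128) = (-48*(-1)*5)/(-241) = (48*5)*(-1/241) = 240*(-1/241) = -240/241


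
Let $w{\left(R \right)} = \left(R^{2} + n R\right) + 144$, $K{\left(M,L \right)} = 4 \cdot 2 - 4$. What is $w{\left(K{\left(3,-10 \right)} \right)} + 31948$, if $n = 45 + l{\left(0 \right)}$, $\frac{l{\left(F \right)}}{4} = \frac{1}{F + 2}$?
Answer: $32296$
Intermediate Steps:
$K{\left(M,L \right)} = 4$ ($K{\left(M,L \right)} = 8 - 4 = 4$)
$l{\left(F \right)} = \frac{4}{2 + F}$ ($l{\left(F \right)} = \frac{4}{F + 2} = \frac{4}{2 + F}$)
$n = 47$ ($n = 45 + \frac{4}{2 + 0} = 45 + \frac{4}{2} = 45 + 4 \cdot \frac{1}{2} = 45 + 2 = 47$)
$w{\left(R \right)} = 144 + R^{2} + 47 R$ ($w{\left(R \right)} = \left(R^{2} + 47 R\right) + 144 = 144 + R^{2} + 47 R$)
$w{\left(K{\left(3,-10 \right)} \right)} + 31948 = \left(144 + 4^{2} + 47 \cdot 4\right) + 31948 = \left(144 + 16 + 188\right) + 31948 = 348 + 31948 = 32296$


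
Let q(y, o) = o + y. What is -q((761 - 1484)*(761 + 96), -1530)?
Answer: 621141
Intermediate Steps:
-q((761 - 1484)*(761 + 96), -1530) = -(-1530 + (761 - 1484)*(761 + 96)) = -(-1530 - 723*857) = -(-1530 - 619611) = -1*(-621141) = 621141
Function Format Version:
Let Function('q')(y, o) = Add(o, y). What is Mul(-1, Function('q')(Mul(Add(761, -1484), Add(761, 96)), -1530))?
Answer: 621141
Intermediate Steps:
Mul(-1, Function('q')(Mul(Add(761, -1484), Add(761, 96)), -1530)) = Mul(-1, Add(-1530, Mul(Add(761, -1484), Add(761, 96)))) = Mul(-1, Add(-1530, Mul(-723, 857))) = Mul(-1, Add(-1530, -619611)) = Mul(-1, -621141) = 621141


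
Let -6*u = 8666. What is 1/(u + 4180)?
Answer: 3/8207 ≈ 0.00036554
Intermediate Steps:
u = -4333/3 (u = -1/6*8666 = -4333/3 ≈ -1444.3)
1/(u + 4180) = 1/(-4333/3 + 4180) = 1/(8207/3) = 3/8207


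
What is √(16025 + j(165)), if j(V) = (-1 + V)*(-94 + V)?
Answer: √27669 ≈ 166.34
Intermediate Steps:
√(16025 + j(165)) = √(16025 + (94 + 165² - 95*165)) = √(16025 + (94 + 27225 - 15675)) = √(16025 + 11644) = √27669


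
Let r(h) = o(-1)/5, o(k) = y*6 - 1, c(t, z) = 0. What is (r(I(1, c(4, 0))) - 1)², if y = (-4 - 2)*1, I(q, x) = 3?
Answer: 1764/25 ≈ 70.560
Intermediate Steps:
y = -6 (y = -6*1 = -6)
o(k) = -37 (o(k) = -6*6 - 1 = -36 - 1 = -37)
r(h) = -37/5
(r(I(1, c(4, 0))) - 1)² = (-37/5 - 1)² = (-42/5)² = 1764/25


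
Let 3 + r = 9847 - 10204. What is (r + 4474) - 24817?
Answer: -20703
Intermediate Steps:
r = -360 (r = -3 + (9847 - 10204) = -3 - 357 = -360)
(r + 4474) - 24817 = (-360 + 4474) - 24817 = 4114 - 24817 = -20703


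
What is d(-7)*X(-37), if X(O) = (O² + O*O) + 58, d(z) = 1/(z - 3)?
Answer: -1398/5 ≈ -279.60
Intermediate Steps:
d(z) = 1/(-3 + z)
X(O) = 58 + 2*O² (X(O) = (O² + O²) + 58 = 2*O² + 58 = 58 + 2*O²)
d(-7)*X(-37) = (58 + 2*(-37)²)/(-3 - 7) = (58 + 2*1369)/(-10) = -(58 + 2738)/10 = -⅒*2796 = -1398/5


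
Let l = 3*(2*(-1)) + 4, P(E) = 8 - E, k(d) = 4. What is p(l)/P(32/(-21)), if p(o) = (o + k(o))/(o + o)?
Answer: -21/400 ≈ -0.052500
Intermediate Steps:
l = -2 (l = 3*(-2) + 4 = -6 + 4 = -2)
p(o) = (4 + o)/(2*o) (p(o) = (o + 4)/(o + o) = (4 + o)/((2*o)) = (4 + o)*(1/(2*o)) = (4 + o)/(2*o))
p(l)/P(32/(-21)) = ((½)*(4 - 2)/(-2))/(8 - 32/(-21)) = ((½)*(-½)*2)/(8 - 32*(-1)/21) = -1/(2*(8 - 1*(-32/21))) = -1/(2*(8 + 32/21)) = -1/(2*200/21) = -½*21/200 = -21/400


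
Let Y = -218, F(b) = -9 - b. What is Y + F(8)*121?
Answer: -2275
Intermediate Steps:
Y + F(8)*121 = -218 + (-9 - 1*8)*121 = -218 + (-9 - 8)*121 = -218 - 17*121 = -218 - 2057 = -2275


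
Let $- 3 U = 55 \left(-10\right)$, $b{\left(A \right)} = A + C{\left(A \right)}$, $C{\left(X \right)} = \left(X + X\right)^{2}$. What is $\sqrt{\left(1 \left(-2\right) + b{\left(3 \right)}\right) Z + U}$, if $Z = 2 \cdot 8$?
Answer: $\frac{\sqrt{6978}}{3} \approx 27.845$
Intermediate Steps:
$C{\left(X \right)} = 4 X^{2}$ ($C{\left(X \right)} = \left(2 X\right)^{2} = 4 X^{2}$)
$b{\left(A \right)} = A + 4 A^{2}$
$U = \frac{550}{3}$ ($U = - \frac{55 \left(-10\right)}{3} = \left(- \frac{1}{3}\right) \left(-550\right) = \frac{550}{3} \approx 183.33$)
$Z = 16$
$\sqrt{\left(1 \left(-2\right) + b{\left(3 \right)}\right) Z + U} = \sqrt{\left(1 \left(-2\right) + 3 \left(1 + 4 \cdot 3\right)\right) 16 + \frac{550}{3}} = \sqrt{\left(-2 + 3 \left(1 + 12\right)\right) 16 + \frac{550}{3}} = \sqrt{\left(-2 + 3 \cdot 13\right) 16 + \frac{550}{3}} = \sqrt{\left(-2 + 39\right) 16 + \frac{550}{3}} = \sqrt{37 \cdot 16 + \frac{550}{3}} = \sqrt{592 + \frac{550}{3}} = \sqrt{\frac{2326}{3}} = \frac{\sqrt{6978}}{3}$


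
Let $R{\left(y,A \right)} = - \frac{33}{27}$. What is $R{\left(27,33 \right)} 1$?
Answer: $- \frac{11}{9} \approx -1.2222$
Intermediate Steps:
$R{\left(y,A \right)} = - \frac{11}{9}$ ($R{\left(y,A \right)} = \left(-33\right) \frac{1}{27} = - \frac{11}{9}$)
$R{\left(27,33 \right)} 1 = \left(- \frac{11}{9}\right) 1 = - \frac{11}{9}$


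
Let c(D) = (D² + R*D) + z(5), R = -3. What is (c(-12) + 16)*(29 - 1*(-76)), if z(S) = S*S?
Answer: 23205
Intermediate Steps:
z(S) = S²
c(D) = 25 + D² - 3*D (c(D) = (D² - 3*D) + 5² = (D² - 3*D) + 25 = 25 + D² - 3*D)
(c(-12) + 16)*(29 - 1*(-76)) = ((25 + (-12)² - 3*(-12)) + 16)*(29 - 1*(-76)) = ((25 + 144 + 36) + 16)*(29 + 76) = (205 + 16)*105 = 221*105 = 23205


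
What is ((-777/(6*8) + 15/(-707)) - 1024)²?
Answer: 138458547119281/127961344 ≈ 1.0820e+6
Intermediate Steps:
((-777/(6*8) + 15/(-707)) - 1024)² = ((-777/48 + 15*(-1/707)) - 1024)² = ((-777*1/48 - 15/707) - 1024)² = ((-259/16 - 15/707) - 1024)² = (-183353/11312 - 1024)² = (-11766841/11312)² = 138458547119281/127961344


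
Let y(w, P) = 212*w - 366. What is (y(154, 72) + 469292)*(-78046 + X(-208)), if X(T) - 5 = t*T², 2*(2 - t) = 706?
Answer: -7655877571670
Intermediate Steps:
t = -351 (t = 2 - ½*706 = 2 - 353 = -351)
X(T) = 5 - 351*T²
y(w, P) = -366 + 212*w
(y(154, 72) + 469292)*(-78046 + X(-208)) = ((-366 + 212*154) + 469292)*(-78046 + (5 - 351*(-208)²)) = ((-366 + 32648) + 469292)*(-78046 + (5 - 351*43264)) = (32282 + 469292)*(-78046 + (5 - 15185664)) = 501574*(-78046 - 15185659) = 501574*(-15263705) = -7655877571670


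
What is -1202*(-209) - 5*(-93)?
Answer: 251683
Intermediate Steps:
-1202*(-209) - 5*(-93) = 251218 + 465 = 251683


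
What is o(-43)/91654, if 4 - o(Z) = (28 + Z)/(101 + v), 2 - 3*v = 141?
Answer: 701/15031256 ≈ 4.6636e-5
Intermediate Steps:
v = -139/3 (v = 2/3 - 1/3*141 = 2/3 - 47 = -139/3 ≈ -46.333)
o(Z) = 143/41 - 3*Z/164 (o(Z) = 4 - (28 + Z)/(101 - 139/3) = 4 - (28 + Z)/164/3 = 4 - (28 + Z)*3/164 = 4 - (21/41 + 3*Z/164) = 4 + (-21/41 - 3*Z/164) = 143/41 - 3*Z/164)
o(-43)/91654 = (143/41 - 3/164*(-43))/91654 = (143/41 + 129/164)*(1/91654) = (701/164)*(1/91654) = 701/15031256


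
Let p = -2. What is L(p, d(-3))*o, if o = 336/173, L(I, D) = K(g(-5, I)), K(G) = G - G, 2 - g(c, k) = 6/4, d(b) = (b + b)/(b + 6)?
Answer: 0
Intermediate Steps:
d(b) = 2*b/(6 + b) (d(b) = (2*b)/(6 + b) = 2*b/(6 + b))
g(c, k) = 1/2 (g(c, k) = 2 - 6/4 = 2 - 1*3/2 = 2 - 3/2 = 1/2)
K(G) = 0
L(I, D) = 0
o = 336/173 (o = 336*(1/173) = 336/173 ≈ 1.9422)
L(p, d(-3))*o = 0*(336/173) = 0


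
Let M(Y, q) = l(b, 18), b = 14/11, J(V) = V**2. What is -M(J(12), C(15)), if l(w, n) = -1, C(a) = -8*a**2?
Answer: 1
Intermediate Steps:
b = 14/11 (b = 14*(1/11) = 14/11 ≈ 1.2727)
M(Y, q) = -1
-M(J(12), C(15)) = -1*(-1) = 1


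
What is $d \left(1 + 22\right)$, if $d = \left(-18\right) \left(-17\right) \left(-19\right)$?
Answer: $-133722$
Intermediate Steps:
$d = -5814$ ($d = 306 \left(-19\right) = -5814$)
$d \left(1 + 22\right) = - 5814 \left(1 + 22\right) = \left(-5814\right) 23 = -133722$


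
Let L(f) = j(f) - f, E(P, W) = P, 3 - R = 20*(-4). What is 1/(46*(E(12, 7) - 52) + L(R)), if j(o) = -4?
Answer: -1/1927 ≈ -0.00051894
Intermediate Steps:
R = 83 (R = 3 - 20*(-4) = 3 - 1*(-80) = 3 + 80 = 83)
L(f) = -4 - f
1/(46*(E(12, 7) - 52) + L(R)) = 1/(46*(12 - 52) + (-4 - 1*83)) = 1/(46*(-40) + (-4 - 83)) = 1/(-1840 - 87) = 1/(-1927) = -1/1927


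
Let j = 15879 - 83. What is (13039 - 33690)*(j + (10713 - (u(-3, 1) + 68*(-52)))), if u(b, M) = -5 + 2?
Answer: -620521248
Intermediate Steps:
u(b, M) = -3
j = 15796
(13039 - 33690)*(j + (10713 - (u(-3, 1) + 68*(-52)))) = (13039 - 33690)*(15796 + (10713 - (-3 + 68*(-52)))) = -20651*(15796 + (10713 - (-3 - 3536))) = -20651*(15796 + (10713 - 1*(-3539))) = -20651*(15796 + (10713 + 3539)) = -20651*(15796 + 14252) = -20651*30048 = -620521248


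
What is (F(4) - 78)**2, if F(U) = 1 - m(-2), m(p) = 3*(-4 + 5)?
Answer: 6400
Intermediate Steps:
m(p) = 3 (m(p) = 3*1 = 3)
F(U) = -2 (F(U) = 1 - 1*3 = 1 - 3 = -2)
(F(4) - 78)**2 = (-2 - 78)**2 = (-80)**2 = 6400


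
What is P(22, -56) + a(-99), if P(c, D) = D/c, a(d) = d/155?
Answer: -5429/1705 ≈ -3.1842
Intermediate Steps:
a(d) = d/155 (a(d) = d*(1/155) = d/155)
P(22, -56) + a(-99) = -56/22 + (1/155)*(-99) = -56*1/22 - 99/155 = -28/11 - 99/155 = -5429/1705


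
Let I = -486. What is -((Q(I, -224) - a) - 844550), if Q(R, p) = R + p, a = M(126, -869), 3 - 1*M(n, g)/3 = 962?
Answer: 842383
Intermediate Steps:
M(n, g) = -2877 (M(n, g) = 9 - 3*962 = 9 - 2886 = -2877)
a = -2877
-((Q(I, -224) - a) - 844550) = -(((-486 - 224) - 1*(-2877)) - 844550) = -((-710 + 2877) - 844550) = -(2167 - 844550) = -1*(-842383) = 842383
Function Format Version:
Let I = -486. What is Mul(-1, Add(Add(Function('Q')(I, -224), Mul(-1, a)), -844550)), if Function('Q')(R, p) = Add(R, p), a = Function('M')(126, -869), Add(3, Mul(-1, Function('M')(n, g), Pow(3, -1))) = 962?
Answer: 842383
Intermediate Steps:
Function('M')(n, g) = -2877 (Function('M')(n, g) = Add(9, Mul(-3, 962)) = Add(9, -2886) = -2877)
a = -2877
Mul(-1, Add(Add(Function('Q')(I, -224), Mul(-1, a)), -844550)) = Mul(-1, Add(Add(Add(-486, -224), Mul(-1, -2877)), -844550)) = Mul(-1, Add(Add(-710, 2877), -844550)) = Mul(-1, Add(2167, -844550)) = Mul(-1, -842383) = 842383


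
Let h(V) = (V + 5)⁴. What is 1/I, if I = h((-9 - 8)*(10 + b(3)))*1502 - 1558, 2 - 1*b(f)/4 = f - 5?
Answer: 1/54776676757864 ≈ 1.8256e-14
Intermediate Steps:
b(f) = 28 - 4*f (b(f) = 8 - 4*(f - 5) = 8 - 4*(-5 + f) = 8 + (20 - 4*f) = 28 - 4*f)
h(V) = (5 + V)⁴
I = 54776676757864 (I = (5 + (-9 - 8)*(10 + (28 - 4*3)))⁴*1502 - 1558 = (5 - 17*(10 + (28 - 12)))⁴*1502 - 1558 = (5 - 17*(10 + 16))⁴*1502 - 1558 = (5 - 17*26)⁴*1502 - 1558 = (5 - 442)⁴*1502 - 1558 = (-437)⁴*1502 - 1558 = 36469158961*1502 - 1558 = 54776676759422 - 1558 = 54776676757864)
1/I = 1/54776676757864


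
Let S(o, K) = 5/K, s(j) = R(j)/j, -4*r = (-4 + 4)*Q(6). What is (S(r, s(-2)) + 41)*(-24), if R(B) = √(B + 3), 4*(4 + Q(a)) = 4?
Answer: -744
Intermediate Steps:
Q(a) = -3 (Q(a) = -4 + (¼)*4 = -4 + 1 = -3)
R(B) = √(3 + B)
r = 0 (r = -(-4 + 4)*(-3)/4 = -0*(-3) = -¼*0 = 0)
s(j) = √(3 + j)/j
(S(r, s(-2)) + 41)*(-24) = (5/((√(3 - 2)/(-2))) + 41)*(-24) = (5/((-√1/2)) + 41)*(-24) = (5/((-½*1)) + 41)*(-24) = (5/(-½) + 41)*(-24) = (5*(-2) + 41)*(-24) = (-10 + 41)*(-24) = 31*(-24) = -744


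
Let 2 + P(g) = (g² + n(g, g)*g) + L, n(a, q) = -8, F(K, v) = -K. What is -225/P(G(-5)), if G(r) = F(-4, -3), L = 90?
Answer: -25/8 ≈ -3.1250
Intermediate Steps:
G(r) = 4 (G(r) = -1*(-4) = 4)
P(g) = 88 + g² - 8*g (P(g) = -2 + ((g² - 8*g) + 90) = -2 + (90 + g² - 8*g) = 88 + g² - 8*g)
-225/P(G(-5)) = -225/(88 + 4² - 8*4) = -225/(88 + 16 - 32) = -225/72 = -225*1/72 = -25/8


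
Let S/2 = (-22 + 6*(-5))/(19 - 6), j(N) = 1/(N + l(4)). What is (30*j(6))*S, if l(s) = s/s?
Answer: -240/7 ≈ -34.286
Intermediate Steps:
l(s) = 1
j(N) = 1/(1 + N) (j(N) = 1/(N + 1) = 1/(1 + N))
S = -8 (S = 2*((-22 + 6*(-5))/(19 - 6)) = 2*((-22 - 30)/13) = 2*(-52*1/13) = 2*(-4) = -8)
(30*j(6))*S = (30/(1 + 6))*(-8) = (30/7)*(-8) = -240/7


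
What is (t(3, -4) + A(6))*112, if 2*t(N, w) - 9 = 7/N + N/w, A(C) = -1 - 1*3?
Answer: 434/3 ≈ 144.67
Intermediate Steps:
A(C) = -4 (A(C) = -1 - 3 = -4)
t(N, w) = 9/2 + 7/(2*N) + N/(2*w) (t(N, w) = 9/2 + (7/N + N/w)/2 = 9/2 + (7/(2*N) + N/(2*w)) = 9/2 + 7/(2*N) + N/(2*w))
(t(3, -4) + A(6))*112 = ((9/2 + (7/2)/3 + (½)*3/(-4)) - 4)*112 = ((9/2 + (7/2)*(⅓) + (½)*3*(-¼)) - 4)*112 = ((9/2 + 7/6 - 3/8) - 4)*112 = (127/24 - 4)*112 = (31/24)*112 = 434/3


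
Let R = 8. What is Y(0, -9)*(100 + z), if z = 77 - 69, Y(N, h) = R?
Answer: 864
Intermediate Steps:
Y(N, h) = 8
z = 8
Y(0, -9)*(100 + z) = 8*(100 + 8) = 8*108 = 864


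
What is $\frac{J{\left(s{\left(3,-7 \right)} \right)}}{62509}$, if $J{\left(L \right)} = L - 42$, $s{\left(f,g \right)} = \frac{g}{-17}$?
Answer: $- \frac{707}{1062653} \approx -0.00066532$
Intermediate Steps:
$s{\left(f,g \right)} = - \frac{g}{17}$ ($s{\left(f,g \right)} = g \left(- \frac{1}{17}\right) = - \frac{g}{17}$)
$J{\left(L \right)} = -42 + L$
$\frac{J{\left(s{\left(3,-7 \right)} \right)}}{62509} = \frac{-42 - - \frac{7}{17}}{62509} = \left(-42 + \frac{7}{17}\right) \frac{1}{62509} = \left(- \frac{707}{17}\right) \frac{1}{62509} = - \frac{707}{1062653}$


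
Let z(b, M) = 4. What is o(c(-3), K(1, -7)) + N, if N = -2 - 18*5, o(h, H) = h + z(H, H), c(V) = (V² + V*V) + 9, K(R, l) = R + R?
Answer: -61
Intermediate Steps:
K(R, l) = 2*R
c(V) = 9 + 2*V² (c(V) = (V² + V²) + 9 = 2*V² + 9 = 9 + 2*V²)
o(h, H) = 4 + h (o(h, H) = h + 4 = 4 + h)
N = -92 (N = -2 - 90 = -92)
o(c(-3), K(1, -7)) + N = (4 + (9 + 2*(-3)²)) - 92 = (4 + (9 + 2*9)) - 92 = (4 + (9 + 18)) - 92 = (4 + 27) - 92 = 31 - 92 = -61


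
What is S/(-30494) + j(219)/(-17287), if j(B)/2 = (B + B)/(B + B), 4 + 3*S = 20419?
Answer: -117699023/527149778 ≈ -0.22327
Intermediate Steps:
S = 6805 (S = -4/3 + (⅓)*20419 = -4/3 + 20419/3 = 6805)
j(B) = 2 (j(B) = 2*((B + B)/(B + B)) = 2*((2*B)/((2*B))) = 2*((2*B)*(1/(2*B))) = 2*1 = 2)
S/(-30494) + j(219)/(-17287) = 6805/(-30494) + 2/(-17287) = 6805*(-1/30494) + 2*(-1/17287) = -6805/30494 - 2/17287 = -117699023/527149778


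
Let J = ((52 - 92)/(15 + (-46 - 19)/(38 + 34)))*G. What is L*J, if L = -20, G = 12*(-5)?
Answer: -691200/203 ≈ -3404.9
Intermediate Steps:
G = -60
J = 34560/203 (J = ((52 - 92)/(15 + (-46 - 19)/(38 + 34)))*(-60) = -40/(15 - 65/72)*(-60) = -40/1015/72*(-60) = -40*72/1015*(-60) = -576/203*(-60) = 34560/203 ≈ 170.25)
L*J = -20*34560/203 = -691200/203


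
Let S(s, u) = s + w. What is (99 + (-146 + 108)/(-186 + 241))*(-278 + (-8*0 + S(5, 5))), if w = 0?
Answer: -1476111/55 ≈ -26838.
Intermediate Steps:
S(s, u) = s (S(s, u) = s + 0 = s)
(99 + (-146 + 108)/(-186 + 241))*(-278 + (-8*0 + S(5, 5))) = (99 + (-146 + 108)/(-186 + 241))*(-278 + (-8*0 + 5)) = (99 - 38/55)*(-278 + (0 + 5)) = (99 - 38*1/55)*(-278 + 5) = (99 - 38/55)*(-273) = (5407/55)*(-273) = -1476111/55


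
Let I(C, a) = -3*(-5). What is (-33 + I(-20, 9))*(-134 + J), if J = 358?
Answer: -4032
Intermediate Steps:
I(C, a) = 15
(-33 + I(-20, 9))*(-134 + J) = (-33 + 15)*(-134 + 358) = -18*224 = -4032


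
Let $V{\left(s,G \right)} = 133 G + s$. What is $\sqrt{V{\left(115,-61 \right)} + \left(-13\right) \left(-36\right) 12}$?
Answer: $i \sqrt{2382} \approx 48.806 i$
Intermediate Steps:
$V{\left(s,G \right)} = s + 133 G$
$\sqrt{V{\left(115,-61 \right)} + \left(-13\right) \left(-36\right) 12} = \sqrt{\left(115 + 133 \left(-61\right)\right) + \left(-13\right) \left(-36\right) 12} = \sqrt{\left(115 - 8113\right) + 468 \cdot 12} = \sqrt{-7998 + 5616} = \sqrt{-2382} = i \sqrt{2382}$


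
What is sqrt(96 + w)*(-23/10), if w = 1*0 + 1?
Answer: -23*sqrt(97)/10 ≈ -22.652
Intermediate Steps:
w = 1 (w = 0 + 1 = 1)
sqrt(96 + w)*(-23/10) = sqrt(96 + 1)*(-23/10) = sqrt(97)*(-23*1/10) = sqrt(97)*(-23/10) = -23*sqrt(97)/10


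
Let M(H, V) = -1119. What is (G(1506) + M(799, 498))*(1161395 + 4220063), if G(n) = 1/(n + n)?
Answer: -9068905671283/1506 ≈ -6.0218e+9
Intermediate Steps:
G(n) = 1/(2*n)
(G(1506) + M(799, 498))*(1161395 + 4220063) = ((½)/1506 - 1119)*(1161395 + 4220063) = ((½)*(1/1506) - 1119)*5381458 = (1/3012 - 1119)*5381458 = -3370427/3012*5381458 = -9068905671283/1506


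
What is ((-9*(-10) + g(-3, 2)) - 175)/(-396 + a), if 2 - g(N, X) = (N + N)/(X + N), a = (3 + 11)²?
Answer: 89/200 ≈ 0.44500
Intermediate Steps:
a = 196 (a = 14² = 196)
g(N, X) = 2 - 2*N/(N + X) (g(N, X) = 2 - (N + N)/(X + N) = 2 - 2*N/(N + X))
((-9*(-10) + g(-3, 2)) - 175)/(-396 + a) = ((-9*(-10) + 2*2/(-3 + 2)) - 175)/(-396 + 196) = ((90 + 2*2/(-1)) - 175)/(-200) = ((90 + 2*2*(-1)) - 175)*(-1/200) = ((90 - 4) - 175)*(-1/200) = (86 - 175)*(-1/200) = -89*(-1/200) = 89/200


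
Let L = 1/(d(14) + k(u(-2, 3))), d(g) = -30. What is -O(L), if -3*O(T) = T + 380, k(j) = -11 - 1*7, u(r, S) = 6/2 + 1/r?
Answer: 18239/144 ≈ 126.66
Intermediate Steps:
u(r, S) = 3 + 1/r (u(r, S) = 6*(½) + 1/r = 3 + 1/r)
k(j) = -18 (k(j) = -11 - 7 = -18)
L = -1/48 (L = 1/(-30 - 18) = 1/(-48) = -1/48 ≈ -0.020833)
O(T) = -380/3 - T/3 (O(T) = -(T + 380)/3 = -(380 + T)/3 = -380/3 - T/3)
-O(L) = -(-380/3 - ⅓*(-1/48)) = -(-380/3 + 1/144) = -1*(-18239/144) = 18239/144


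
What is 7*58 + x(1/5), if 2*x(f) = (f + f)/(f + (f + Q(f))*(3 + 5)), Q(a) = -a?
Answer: 407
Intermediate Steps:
x(f) = 1 (x(f) = ((f + f)/(f + (f - f)*(3 + 5)))/2 = ((2*f)/(f + 0*8))/2 = ((2*f)/(f + 0))/2 = ((2*f)/f)/2 = (1/2)*2 = 1)
7*58 + x(1/5) = 7*58 + 1 = 406 + 1 = 407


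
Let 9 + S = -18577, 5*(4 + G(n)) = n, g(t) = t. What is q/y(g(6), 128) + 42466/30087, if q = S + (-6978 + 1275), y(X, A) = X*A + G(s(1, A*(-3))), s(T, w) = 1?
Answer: -3491653129/114962427 ≈ -30.372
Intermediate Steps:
G(n) = -4 + n/5
y(X, A) = -19/5 + A*X (y(X, A) = X*A + (-4 + (⅕)*1) = A*X + (-4 + ⅕) = A*X - 19/5 = -19/5 + A*X)
S = -18586 (S = -9 - 18577 = -18586)
q = -24289 (q = -18586 + (-6978 + 1275) = -18586 - 5703 = -24289)
q/y(g(6), 128) + 42466/30087 = -24289/(-19/5 + 128*6) + 42466/30087 = -24289/(-19/5 + 768) + 42466*(1/30087) = -24289/3821/5 + 42466/30087 = -24289*5/3821 + 42466/30087 = -121445/3821 + 42466/30087 = -3491653129/114962427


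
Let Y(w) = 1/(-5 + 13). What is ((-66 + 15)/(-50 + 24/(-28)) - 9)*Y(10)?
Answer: -2847/2848 ≈ -0.99965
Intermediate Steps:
Y(w) = ⅛ (Y(w) = 1/8 = ⅛)
((-66 + 15)/(-50 + 24/(-28)) - 9)*Y(10) = ((-66 + 15)/(-50 + 24/(-28)) - 9)*(⅛) = (-51/(-50 + 24*(-1/28)) - 9)*(⅛) = (-51/(-50 - 6/7) - 9)*(⅛) = (-51/(-356/7) - 9)*(⅛) = (-51*(-7/356) - 9)*(⅛) = (357/356 - 9)*(⅛) = -2847/356*⅛ = -2847/2848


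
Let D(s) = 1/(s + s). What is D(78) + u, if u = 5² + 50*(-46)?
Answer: -354899/156 ≈ -2275.0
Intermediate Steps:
D(s) = 1/(2*s)
u = -2275 (u = 25 - 2300 = -2275)
D(78) + u = (½)/78 - 2275 = (½)*(1/78) - 2275 = 1/156 - 2275 = -354899/156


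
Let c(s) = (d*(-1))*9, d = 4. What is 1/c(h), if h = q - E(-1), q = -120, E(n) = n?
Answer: -1/36 ≈ -0.027778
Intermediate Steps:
h = -119 (h = -120 - 1*(-1) = -120 + 1 = -119)
c(s) = -36 (c(s) = (4*(-1))*9 = -4*9 = -36)
1/c(h) = 1/(-36) = -1/36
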